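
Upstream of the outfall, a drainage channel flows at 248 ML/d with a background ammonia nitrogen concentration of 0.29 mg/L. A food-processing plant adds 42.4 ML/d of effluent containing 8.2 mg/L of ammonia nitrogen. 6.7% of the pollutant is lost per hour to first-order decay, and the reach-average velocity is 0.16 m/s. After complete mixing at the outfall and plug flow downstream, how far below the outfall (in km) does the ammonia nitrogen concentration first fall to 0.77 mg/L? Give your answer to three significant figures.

Mixed concentration C = ΣQC/ΣQ = (248.0·0.2900 + 42.40·8.200) / 290.4 = 419.6/290.4 = 1.445 mg/L.
6.7%/h lost → k = −ln(1 − 0.067) = 0.06935 h⁻¹.
Set 1.445·exp(−k·t) = 0.77 → t = ln(1.445/0.77)/k = 32670 s = 9.076 h.
Distance = v·t = 0.16·32670 = 5228 m = 5.228 km.

5.23 km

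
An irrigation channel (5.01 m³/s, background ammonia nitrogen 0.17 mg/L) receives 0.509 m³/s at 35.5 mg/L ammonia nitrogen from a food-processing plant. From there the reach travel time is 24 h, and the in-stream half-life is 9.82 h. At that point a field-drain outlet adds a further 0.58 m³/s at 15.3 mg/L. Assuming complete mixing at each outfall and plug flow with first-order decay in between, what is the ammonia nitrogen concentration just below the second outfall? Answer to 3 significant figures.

2.03 mg/L

Flow-weighted average: C = (5.010·0.1700 + 0.5090·35.50) / 5.519 = 18.92/5.519 = 3.428 mg/L; combined flow 5.519 m³/s.
Half-life 9.82 h → k = ln 2 / 9.82 = 0.07059 h⁻¹ = 1.694 d⁻¹.
After decay, C = 3.428 × e^(−kt) = 3.428 × 0.1838 = 0.6300 mg/L.
At the second outfall, C = (5.519·0.6300 + 0.5800·15.30) / (5.519 + 0.5800) = 2.025 mg/L.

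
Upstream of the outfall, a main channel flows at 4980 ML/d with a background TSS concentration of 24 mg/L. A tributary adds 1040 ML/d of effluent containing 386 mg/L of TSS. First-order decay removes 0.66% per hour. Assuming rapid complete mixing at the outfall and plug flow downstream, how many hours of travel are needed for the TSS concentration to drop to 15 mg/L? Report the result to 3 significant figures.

Conservation of mass: C = (4980·24.00 + 1040·386.0) / 6020 = 521000/6020 = 86.54 mg/L.
0.66%/h lost → k = −ln(1 − 0.0066) = 0.006622 h⁻¹.
86.54·exp(−k·t) = 15 → t = ln(86.54/15)/k = 952800 s = 264.7 h.

265 h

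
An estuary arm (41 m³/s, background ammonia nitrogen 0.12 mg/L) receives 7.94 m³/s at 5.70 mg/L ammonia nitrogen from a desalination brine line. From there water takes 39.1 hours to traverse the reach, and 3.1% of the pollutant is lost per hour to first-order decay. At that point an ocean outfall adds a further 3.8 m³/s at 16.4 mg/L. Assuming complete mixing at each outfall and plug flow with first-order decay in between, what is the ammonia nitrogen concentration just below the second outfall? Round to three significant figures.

After mixing, C = (41.00·0.1200 + 7.940·5.700) / 48.94 = 50.18/48.94 = 1.025 mg/L; combined flow 48.94 m³/s.
3.1%/h lost → k = −ln(1 − 0.031) = 0.03149 h⁻¹.
First-order decay: C = 1.025·exp(−k·t) = 1.025·0.2919 = 0.2993 mg/L.
At the second outfall, C = (48.94·0.2993 + 3.800·16.40) / (48.94 + 3.800) = 1.459 mg/L.

1.46 mg/L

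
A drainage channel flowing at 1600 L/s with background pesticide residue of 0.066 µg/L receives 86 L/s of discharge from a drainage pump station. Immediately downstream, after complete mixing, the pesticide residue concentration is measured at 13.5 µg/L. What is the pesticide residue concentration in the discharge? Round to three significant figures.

263 µg/L

Mass balance: 1600·0.06600 + 86.00·Cₑ = 1686·13.50
→ Cₑ = (1686·13.50 − 1600·0.06600) / 86.00 = 263.4 µg/L.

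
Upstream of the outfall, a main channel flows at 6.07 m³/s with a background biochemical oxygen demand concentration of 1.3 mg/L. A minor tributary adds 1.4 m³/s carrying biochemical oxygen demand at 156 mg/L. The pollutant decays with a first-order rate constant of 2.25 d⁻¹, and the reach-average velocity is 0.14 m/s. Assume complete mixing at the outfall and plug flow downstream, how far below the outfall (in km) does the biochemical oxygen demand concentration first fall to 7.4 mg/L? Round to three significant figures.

Mass balance: C = (6.070·1.300 + 1.400·156.0) / 7.470 = 226.3/7.470 = 30.29 mg/L.
Set 30.29·exp(−k·t) = 7.4 → t = ln(30.29/7.4)/k = 54120 s = 15.03 h.
Distance = v·t = 0.14·54120 = 7577 m = 7.577 km.

7.58 km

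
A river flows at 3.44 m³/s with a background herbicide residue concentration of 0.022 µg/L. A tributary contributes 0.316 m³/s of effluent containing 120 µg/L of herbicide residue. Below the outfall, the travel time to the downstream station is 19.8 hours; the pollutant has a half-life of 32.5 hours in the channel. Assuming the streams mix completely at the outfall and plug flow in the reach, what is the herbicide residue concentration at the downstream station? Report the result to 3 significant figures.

6.63 µg/L

After mixing, C = (3.440·0.02200 + 0.3160·120.0) / 3.756 = 38.00/3.756 = 10.12 µg/L.
Half-life 32.5 h → k = ln 2 / 32.5 = 0.02133 h⁻¹ = 0.5119 d⁻¹.
Decay over the reach: 10.12·exp(−kt) = 10.12·0.6555 = 6.632 µg/L.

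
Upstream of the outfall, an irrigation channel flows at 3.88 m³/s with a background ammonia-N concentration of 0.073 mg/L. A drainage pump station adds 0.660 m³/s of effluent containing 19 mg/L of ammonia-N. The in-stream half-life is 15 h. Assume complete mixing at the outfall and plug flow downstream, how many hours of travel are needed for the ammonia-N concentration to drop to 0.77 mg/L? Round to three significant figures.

Mixed concentration C = ΣQC/ΣQ = (3.880·0.07300 + 0.6600·19.00) / 4.540 = 12.82/4.540 = 2.825 mg/L.
Half-life 15 h → k = ln 2 / 15 = 0.04621 h⁻¹ = 1.109 d⁻¹.
2.825·exp(−k·t) = 0.77 → t = ln(2.825/0.77)/k = 101300 s = 28.13 h.

28.1 h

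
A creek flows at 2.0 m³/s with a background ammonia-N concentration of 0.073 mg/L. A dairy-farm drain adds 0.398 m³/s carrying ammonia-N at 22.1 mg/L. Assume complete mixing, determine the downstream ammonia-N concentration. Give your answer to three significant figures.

After mixing, C = (2.000·0.07300 + 0.3980·22.10) / 2.398 = 8.942/2.398 = 3.729 mg/L.

3.73 mg/L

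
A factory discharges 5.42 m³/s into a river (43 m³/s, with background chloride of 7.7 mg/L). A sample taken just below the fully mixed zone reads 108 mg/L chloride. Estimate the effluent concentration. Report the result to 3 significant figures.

Mass balance: 43.00·7.700 + 5.420·Cₑ = 48.42·108.0
→ Cₑ = (48.42·108.0 − 43.00·7.700) / 5.420 = 903.7 mg/L.

904 mg/L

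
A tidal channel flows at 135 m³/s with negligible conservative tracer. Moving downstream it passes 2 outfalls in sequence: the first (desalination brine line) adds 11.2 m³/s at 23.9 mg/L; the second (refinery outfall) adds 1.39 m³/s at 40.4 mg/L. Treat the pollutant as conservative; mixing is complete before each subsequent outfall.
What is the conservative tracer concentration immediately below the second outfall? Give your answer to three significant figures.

2.19 mg/L

After outfall 1: Q = 135.0 + 11.20 = 146.2 m³/s; C = (135.0·0 + 11.20·23.90)/146.2 = 1.831 mg/L.
After outfall 2: Q = 146.2 + 1.390 = 147.6 m³/s; C = (146.2·1.831 + 1.390·40.40)/147.6 = 2.194 mg/L.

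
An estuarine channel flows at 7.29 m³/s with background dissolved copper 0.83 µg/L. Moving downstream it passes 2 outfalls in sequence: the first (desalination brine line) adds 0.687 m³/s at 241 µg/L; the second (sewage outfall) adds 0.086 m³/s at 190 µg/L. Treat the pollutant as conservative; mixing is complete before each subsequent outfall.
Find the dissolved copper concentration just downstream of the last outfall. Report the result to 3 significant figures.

Outfall 1: combined Q = 7.977 m³/s; C = (7.290·0.8300 + 0.6870·241.0)/7.977 = 21.51 µg/L.
Outfall 2: combined Q = 8.063 m³/s; C = (7.977·21.51 + 0.08600·190.0)/8.063 = 23.31 µg/L.

23.3 µg/L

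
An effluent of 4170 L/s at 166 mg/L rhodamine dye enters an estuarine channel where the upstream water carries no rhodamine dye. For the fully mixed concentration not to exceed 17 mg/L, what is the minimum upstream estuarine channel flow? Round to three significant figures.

36500 L/s

Set C_mix = 17: (Q·0 + 4170·166.0) / (Q + 4170) = 17
→ Q = 4170·(166.0 − 17)/(17 − 0) = 36550 L/s.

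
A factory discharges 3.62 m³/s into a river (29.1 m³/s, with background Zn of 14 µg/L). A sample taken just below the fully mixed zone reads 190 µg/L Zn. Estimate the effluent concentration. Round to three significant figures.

1600 µg/L

Mass balance: 29.10·14.00 + 3.620·Cₑ = 32.72·190.0
→ Cₑ = (32.72·190.0 − 29.10·14.00) / 3.620 = 1605 µg/L.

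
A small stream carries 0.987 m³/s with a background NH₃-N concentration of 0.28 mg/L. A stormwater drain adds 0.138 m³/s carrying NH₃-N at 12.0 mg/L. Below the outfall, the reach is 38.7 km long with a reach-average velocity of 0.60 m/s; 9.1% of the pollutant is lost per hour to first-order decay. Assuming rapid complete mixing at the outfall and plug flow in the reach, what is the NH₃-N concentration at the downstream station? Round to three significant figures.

0.311 mg/L

After mixing, C = (0.9870·0.2800 + 0.1380·12.00) / 1.125 = 1.932/1.125 = 1.718 mg/L.
Travel time t = 38.7·1000 / 0.60 = 64500 s = 17.92 h.
9.1%/h lost → k = −ln(1 − 0.091) = 0.09541 h⁻¹.
Applying C = C₀e^(−kt): 1.718 × 0.1810 = 0.3108 mg/L.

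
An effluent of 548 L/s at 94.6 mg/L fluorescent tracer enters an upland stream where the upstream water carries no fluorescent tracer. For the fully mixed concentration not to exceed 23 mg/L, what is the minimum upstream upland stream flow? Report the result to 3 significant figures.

Set C_mix = 23: (Q·0 + 548.0·94.60) / (Q + 548.0) = 23
→ Q = 548.0·(94.60 − 23)/(23 − 0) = 1706 L/s.

1710 L/s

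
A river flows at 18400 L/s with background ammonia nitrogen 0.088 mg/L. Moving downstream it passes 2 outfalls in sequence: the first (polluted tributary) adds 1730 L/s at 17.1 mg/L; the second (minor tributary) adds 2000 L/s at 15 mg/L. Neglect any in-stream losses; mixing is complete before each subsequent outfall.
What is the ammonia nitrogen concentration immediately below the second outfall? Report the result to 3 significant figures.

Outfall 1: combined Q = 20130 L/s; C = (18400·0.08800 + 1730·17.10)/20130 = 1.550 mg/L.
Outfall 2: combined Q = 22130 L/s; C = (20130·1.550 + 2000·15.00)/22130 = 2.766 mg/L.

2.77 mg/L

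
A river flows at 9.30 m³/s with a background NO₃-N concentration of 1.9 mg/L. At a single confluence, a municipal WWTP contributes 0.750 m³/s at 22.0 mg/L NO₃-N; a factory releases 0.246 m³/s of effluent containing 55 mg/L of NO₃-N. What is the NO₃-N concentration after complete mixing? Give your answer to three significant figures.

Mass balance: C = (9.300·1.900 + 0.7500·22.00 + 0.2460·55.00) / 10.30 = 47.70/10.30 = 4.633 mg/L.

4.63 mg/L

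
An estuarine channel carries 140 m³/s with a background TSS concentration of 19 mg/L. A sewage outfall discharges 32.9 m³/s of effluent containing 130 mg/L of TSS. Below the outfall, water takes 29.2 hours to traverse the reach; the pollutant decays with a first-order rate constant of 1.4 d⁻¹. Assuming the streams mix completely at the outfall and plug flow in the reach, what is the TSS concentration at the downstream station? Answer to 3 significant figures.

7.31 mg/L

After mixing, C = (140.0·19.00 + 32.90·130.0) / 172.9 = 6937/172.9 = 40.12 mg/L.
Applying C = C₀e^(−kt): 40.12 × 0.1821 = 7.305 mg/L.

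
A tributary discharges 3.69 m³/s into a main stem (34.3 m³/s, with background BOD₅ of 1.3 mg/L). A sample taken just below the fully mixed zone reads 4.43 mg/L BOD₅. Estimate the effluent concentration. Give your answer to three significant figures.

Mass balance: 34.30·1.300 + 3.690·Cₑ = 37.99·4.430
→ Cₑ = (37.99·4.430 − 34.30·1.300) / 3.690 = 33.52 mg/L.

33.5 mg/L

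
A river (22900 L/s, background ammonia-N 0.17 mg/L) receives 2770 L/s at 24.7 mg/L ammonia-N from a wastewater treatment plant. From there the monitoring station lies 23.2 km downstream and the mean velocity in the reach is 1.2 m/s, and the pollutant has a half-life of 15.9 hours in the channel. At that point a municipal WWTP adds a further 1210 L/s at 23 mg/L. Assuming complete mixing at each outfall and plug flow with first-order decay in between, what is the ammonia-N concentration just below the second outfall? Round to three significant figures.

Mass balance: C = (22900·0.1700 + 2770·24.70) / 25670 = 72310/25670 = 2.817 mg/L; combined flow 25670 L/s.
Travel time t = 23.2·1000 / 1.2 = 19330 s = 5.370 h.
Half-life 15.9 h → k = ln 2 / 15.9 = 0.04359 h⁻¹ = 1.046 d⁻¹.
First-order decay: C = 2.817·exp(−k·t) = 2.817·0.7913 = 2.229 mg/L.
Second outfall: C = (25670·2.229 + 1210·23.00)/26880 = 3.164 mg/L.

3.16 mg/L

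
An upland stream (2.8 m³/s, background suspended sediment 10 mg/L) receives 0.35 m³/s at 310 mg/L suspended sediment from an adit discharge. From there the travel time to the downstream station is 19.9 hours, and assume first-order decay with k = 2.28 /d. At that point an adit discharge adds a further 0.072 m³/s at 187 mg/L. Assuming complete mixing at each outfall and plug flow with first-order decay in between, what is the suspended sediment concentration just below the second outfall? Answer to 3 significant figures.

10.6 mg/L

Mass balance: C = (2.800·10.00 + 0.3500·310.0) / 3.150 = 136.5/3.150 = 43.33 mg/L; combined flow 3.150 m³/s.
First-order decay: C = 43.33·exp(−k·t) = 43.33·0.1510 = 6.543 mg/L.
Second outfall: C = (3.150·6.543 + 0.07200·187.0)/3.222 = 10.58 mg/L.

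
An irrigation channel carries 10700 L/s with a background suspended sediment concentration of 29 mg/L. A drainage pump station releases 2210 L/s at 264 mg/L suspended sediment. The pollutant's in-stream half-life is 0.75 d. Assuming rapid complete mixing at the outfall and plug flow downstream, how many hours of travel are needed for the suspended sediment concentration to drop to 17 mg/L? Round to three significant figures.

After mixing, C = (10700·29.00 + 2210·264.0) / 12910 = 893700/12910 = 69.23 mg/L.
Half-life 0.75 d → k = ln 2 / 0.75 = 0.9242 d⁻¹.
69.23·exp(−k·t) = 17 → t = ln(69.23/17)/k = 131300 s = 36.46 h.

36.5 h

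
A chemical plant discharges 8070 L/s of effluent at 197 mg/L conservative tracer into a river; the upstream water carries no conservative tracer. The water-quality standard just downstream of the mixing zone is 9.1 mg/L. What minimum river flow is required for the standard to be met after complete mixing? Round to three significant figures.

Set C_mix = 9.1: (Q·0 + 8070·197.0) / (Q + 8070) = 9.1
→ Q = 8070·(197.0 − 9.1)/(9.1 − 0) = 166600 L/s.

167000 L/s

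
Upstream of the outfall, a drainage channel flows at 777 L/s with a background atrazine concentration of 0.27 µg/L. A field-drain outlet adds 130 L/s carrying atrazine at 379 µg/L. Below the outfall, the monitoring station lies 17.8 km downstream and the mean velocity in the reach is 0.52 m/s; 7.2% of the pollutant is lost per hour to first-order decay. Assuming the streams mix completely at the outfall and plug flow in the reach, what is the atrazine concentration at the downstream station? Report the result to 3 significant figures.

26.8 µg/L

Flow-weighted average: C = (777.0·0.2700 + 130.0·379.0) / 907.0 = 49480/907.0 = 54.55 µg/L.
Travel time t = 17.8·1000 / 0.52 = 34230 s = 9.509 h.
7.2%/h lost → k = −ln(1 − 0.072) = 0.07472 h⁻¹.
Applying C = C₀e^(−kt): 54.55 × 0.4914 = 26.81 µg/L.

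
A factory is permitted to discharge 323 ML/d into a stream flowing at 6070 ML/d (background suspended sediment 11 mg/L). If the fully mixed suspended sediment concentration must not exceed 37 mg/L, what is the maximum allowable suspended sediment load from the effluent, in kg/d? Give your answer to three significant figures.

170000 kg/d

Mass balance at the limit: 6070·11.00 + 323.0·Cₑ = 6393·37 → Cₑ = 525.6 mg/L.
323.0 ML/d = 3.738 m³/s. Load = 3.738 m³/s × 525.6 g/m³ × 86 400 s/d = 169800 kg/d.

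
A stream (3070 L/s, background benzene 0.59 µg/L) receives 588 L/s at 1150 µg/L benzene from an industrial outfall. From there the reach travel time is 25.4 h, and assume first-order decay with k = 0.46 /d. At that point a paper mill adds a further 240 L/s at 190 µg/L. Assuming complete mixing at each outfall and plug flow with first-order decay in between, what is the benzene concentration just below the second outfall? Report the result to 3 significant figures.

119 µg/L

Conservation of mass: C = (3070·0.5900 + 588.0·1150) / 3658 = 678000/3658 = 185.4 µg/L; combined flow 3658 L/s.
After decay, C = 185.4 × e^(−kt) = 185.4 × 0.6146 = 113.9 µg/L.
At the second outfall, C = (3658·113.9 + 240.0·190.0) / (3658 + 240.0) = 118.6 µg/L.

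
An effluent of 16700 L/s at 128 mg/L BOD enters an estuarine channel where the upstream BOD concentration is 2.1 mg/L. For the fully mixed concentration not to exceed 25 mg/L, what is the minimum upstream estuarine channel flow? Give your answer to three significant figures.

75100 L/s

Set C_mix = 25: (Q·2.100 + 16700·128.0) / (Q + 16700) = 25
→ Q = 16700·(128.0 − 25)/(25 − 2.100) = 75110 L/s.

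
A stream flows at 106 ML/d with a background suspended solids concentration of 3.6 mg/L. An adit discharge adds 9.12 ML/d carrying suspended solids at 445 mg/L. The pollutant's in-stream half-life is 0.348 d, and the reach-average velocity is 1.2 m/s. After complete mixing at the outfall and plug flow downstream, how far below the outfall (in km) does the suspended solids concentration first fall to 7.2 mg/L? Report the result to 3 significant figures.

After mixing, C = (106.0·3.600 + 9.120·445.0) / 115.1 = 4440/115.1 = 38.57 mg/L.
Half-life 0.348 d → k = ln 2 / 0.348 = 1.992 d⁻¹.
Set 38.57·exp(−k·t) = 7.2 → t = ln(38.57/7.2)/k = 72800 s = 20.22 h.
Distance = v·t = 1.2·72800 = 87360 m = 87.36 km.

87.4 km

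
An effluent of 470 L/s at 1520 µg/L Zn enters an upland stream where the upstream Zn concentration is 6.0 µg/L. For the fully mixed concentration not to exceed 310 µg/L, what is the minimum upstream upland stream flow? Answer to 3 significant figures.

Set C_mix = 310: (Q·6.000 + 470.0·1520) / (Q + 470.0) = 310
→ Q = 470.0·(1520 − 310)/(310 − 6.000) = 1871 L/s.

1870 L/s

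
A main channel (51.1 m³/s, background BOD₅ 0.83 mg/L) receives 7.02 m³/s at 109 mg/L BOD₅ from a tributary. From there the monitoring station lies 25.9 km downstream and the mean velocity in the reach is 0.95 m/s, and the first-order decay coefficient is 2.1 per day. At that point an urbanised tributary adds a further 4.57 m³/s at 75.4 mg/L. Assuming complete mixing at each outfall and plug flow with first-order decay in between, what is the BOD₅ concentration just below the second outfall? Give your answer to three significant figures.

Mixed concentration C = ΣQC/ΣQ = (51.10·0.8300 + 7.020·109.0) / 58.12 = 807.6/58.12 = 13.90 mg/L; combined flow 58.12 m³/s.
Travel time t = 25.9·1000 / 0.95 = 27260 s = 7.573 h.
Decay over the reach: 13.90·exp(−kt) = 13.90·0.5155 = 7.163 mg/L.
At the second outfall, C = (58.12·7.163 + 4.570·75.40) / (58.12 + 4.570) = 12.14 mg/L.

12.1 mg/L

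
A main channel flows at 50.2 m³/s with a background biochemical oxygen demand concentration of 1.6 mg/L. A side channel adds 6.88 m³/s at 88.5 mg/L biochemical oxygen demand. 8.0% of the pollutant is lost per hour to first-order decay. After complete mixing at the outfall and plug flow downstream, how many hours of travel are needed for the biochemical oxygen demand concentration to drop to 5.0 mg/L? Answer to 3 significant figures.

Conservation of mass: C = (50.20·1.600 + 6.880·88.50) / 57.08 = 689.2/57.08 = 12.07 mg/L.
8.0%/h lost → k = −ln(1 − 0.08) = 0.08338 h⁻¹.
12.07·exp(−k·t) = 5.0 → t = ln(12.07/5.0)/k = 38060 s = 10.57 h.

10.6 h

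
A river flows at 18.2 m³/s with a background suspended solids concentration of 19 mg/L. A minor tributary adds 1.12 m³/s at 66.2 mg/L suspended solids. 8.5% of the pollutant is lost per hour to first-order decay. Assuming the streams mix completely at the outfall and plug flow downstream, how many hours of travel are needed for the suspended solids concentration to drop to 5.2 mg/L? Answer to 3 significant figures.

16.1 h

Conservation of mass: C = (18.20·19.00 + 1.120·66.20) / 19.32 = 419.9/19.32 = 21.74 mg/L.
8.5%/h lost → k = −ln(1 − 0.085) = 0.08883 h⁻¹.
21.74·exp(−k·t) = 5.2 → t = ln(21.74/5.2)/k = 57970 s = 16.10 h.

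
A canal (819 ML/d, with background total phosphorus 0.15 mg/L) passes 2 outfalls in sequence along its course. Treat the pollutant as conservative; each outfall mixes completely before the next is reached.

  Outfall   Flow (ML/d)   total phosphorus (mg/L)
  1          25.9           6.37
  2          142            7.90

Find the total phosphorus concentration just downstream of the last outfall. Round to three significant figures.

Below outfall 1: Q → 844.9 ML/d, C = (819.0·0.1500 + 25.90·6.370)/844.9 = 0.3407 mg/L.
Below outfall 2: Q → 986.9 ML/d, C = (844.9·0.3407 + 142.0·7.900)/986.9 = 1.428 mg/L.

1.43 mg/L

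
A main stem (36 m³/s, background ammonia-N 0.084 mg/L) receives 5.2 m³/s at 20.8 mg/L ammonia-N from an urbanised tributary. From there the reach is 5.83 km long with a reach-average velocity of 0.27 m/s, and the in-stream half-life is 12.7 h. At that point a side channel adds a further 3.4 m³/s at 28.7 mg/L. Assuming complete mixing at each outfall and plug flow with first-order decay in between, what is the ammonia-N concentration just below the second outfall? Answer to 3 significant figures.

3.98 mg/L

Flow-weighted average: C = (36.00·0.08400 + 5.200·20.80) / 41.20 = 111.2/41.20 = 2.699 mg/L; combined flow 41.20 m³/s.
Travel time t = 5.83·1000 / 0.27 = 21590 s = 5.998 h.
Half-life 12.7 h → k = ln 2 / 12.7 = 0.05458 h⁻¹ = 1.310 d⁻¹.
Decay over the reach: 2.699·exp(−kt) = 2.699·0.7208 = 1.945 mg/L.
At the second outfall, C = (41.20·1.945 + 3.400·28.70) / (41.20 + 3.400) = 3.985 mg/L.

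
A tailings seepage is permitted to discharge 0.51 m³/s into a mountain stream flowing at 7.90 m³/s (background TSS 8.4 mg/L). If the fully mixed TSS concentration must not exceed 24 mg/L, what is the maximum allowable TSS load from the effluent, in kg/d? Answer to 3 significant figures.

Mass balance at the limit: 7.900·8.400 + 0.5100·Cₑ = 8.410·24 → Cₑ = 265.6 mg/L.
Load = 0.5100 m³/s × 265.6 g/m³ × 86 400 s/d = 11710 kg/d.

11700 kg/d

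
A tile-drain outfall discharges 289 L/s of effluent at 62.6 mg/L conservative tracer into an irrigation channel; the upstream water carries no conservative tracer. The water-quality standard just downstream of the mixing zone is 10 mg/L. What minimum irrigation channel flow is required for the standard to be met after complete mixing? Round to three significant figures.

1520 L/s

Set C_mix = 10: (Q·0 + 289.0·62.60) / (Q + 289.0) = 10
→ Q = 289.0·(62.60 − 10)/(10 − 0) = 1520 L/s.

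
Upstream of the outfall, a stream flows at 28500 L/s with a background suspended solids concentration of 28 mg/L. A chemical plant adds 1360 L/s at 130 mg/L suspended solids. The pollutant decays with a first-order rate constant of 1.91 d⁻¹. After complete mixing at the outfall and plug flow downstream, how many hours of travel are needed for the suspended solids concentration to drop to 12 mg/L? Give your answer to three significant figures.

After mixing, C = (28500·28.00 + 1360·130.0) / 29860 = 974800/29860 = 32.65 mg/L.
32.65·exp(−k·t) = 12 → t = ln(32.65/12)/k = 45270 s = 12.58 h.

12.6 h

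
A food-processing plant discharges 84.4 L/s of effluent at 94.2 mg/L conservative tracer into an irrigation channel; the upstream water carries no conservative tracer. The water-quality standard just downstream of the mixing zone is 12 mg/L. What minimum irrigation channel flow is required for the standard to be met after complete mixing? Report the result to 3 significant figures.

Set C_mix = 12: (Q·0 + 84.40·94.20) / (Q + 84.40) = 12
→ Q = 84.40·(94.20 − 12)/(12 − 0) = 578.1 L/s.

578 L/s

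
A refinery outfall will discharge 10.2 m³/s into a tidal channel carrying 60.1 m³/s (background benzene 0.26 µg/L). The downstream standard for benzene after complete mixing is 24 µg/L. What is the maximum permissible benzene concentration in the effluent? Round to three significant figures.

164 µg/L

At the limit, (Qr·Cr + Qe·Cₑ)/(Qr + Qe) = 24:
Cₑ = (70.30·24 − 60.10·0.2600) / 10.20 = 163.9 µg/L.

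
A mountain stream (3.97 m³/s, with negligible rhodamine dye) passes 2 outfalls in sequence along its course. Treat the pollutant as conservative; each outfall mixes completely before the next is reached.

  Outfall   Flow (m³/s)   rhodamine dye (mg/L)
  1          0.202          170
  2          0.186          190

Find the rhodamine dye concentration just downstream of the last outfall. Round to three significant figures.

Below outfall 1: Q → 4.172 m³/s, C = (3.970·0 + 0.2020·170.0)/4.172 = 8.231 mg/L.
Below outfall 2: Q → 4.358 m³/s, C = (4.172·8.231 + 0.1860·190.0)/4.358 = 15.99 mg/L.

16.0 mg/L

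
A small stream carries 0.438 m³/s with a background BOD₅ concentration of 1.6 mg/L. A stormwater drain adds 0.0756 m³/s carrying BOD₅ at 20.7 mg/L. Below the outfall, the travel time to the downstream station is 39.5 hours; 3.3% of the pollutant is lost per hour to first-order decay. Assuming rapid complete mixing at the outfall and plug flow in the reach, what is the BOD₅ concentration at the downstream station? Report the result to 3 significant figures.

Conservation of mass: C = (0.4380·1.600 + 0.07560·20.70) / 0.5136 = 2.266/0.5136 = 4.411 mg/L.
3.3%/h lost → k = −ln(1 − 0.033) = 0.03356 h⁻¹.
Applying C = C₀e^(−kt): 4.411 × 0.2657 = 1.172 mg/L.

1.17 mg/L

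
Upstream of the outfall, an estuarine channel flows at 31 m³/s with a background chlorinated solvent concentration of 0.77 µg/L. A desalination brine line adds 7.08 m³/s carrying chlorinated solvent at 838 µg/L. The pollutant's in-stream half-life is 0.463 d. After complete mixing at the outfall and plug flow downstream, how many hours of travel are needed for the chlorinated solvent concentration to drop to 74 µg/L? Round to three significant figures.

12.0 h

Conservation of mass: C = (31.00·0.7700 + 7.080·838.0) / 38.08 = 5957/38.08 = 156.4 µg/L.
Half-life 0.463 d → k = ln 2 / 0.463 = 1.497 d⁻¹.
156.4·exp(−k·t) = 74 → t = ln(156.4/74)/k = 43200 s = 12.00 h.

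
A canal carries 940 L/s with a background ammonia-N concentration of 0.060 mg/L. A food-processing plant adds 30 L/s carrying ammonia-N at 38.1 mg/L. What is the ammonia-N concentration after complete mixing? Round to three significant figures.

1.24 mg/L

Mass balance: C = (940.0·0.06000 + 30.00·38.10) / 970.0 = 1199/970.0 = 1.236 mg/L.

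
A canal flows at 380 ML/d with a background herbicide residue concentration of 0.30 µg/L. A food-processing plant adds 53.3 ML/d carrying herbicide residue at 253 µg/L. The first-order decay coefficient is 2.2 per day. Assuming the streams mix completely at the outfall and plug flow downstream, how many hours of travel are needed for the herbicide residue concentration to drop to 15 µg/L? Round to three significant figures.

8.05 h

After mixing, C = (380.0·0.3000 + 53.30·253.0) / 433.3 = 13600/433.3 = 31.38 µg/L.
31.38·exp(−k·t) = 15 → t = ln(31.38/15)/k = 28990 s = 8.054 h.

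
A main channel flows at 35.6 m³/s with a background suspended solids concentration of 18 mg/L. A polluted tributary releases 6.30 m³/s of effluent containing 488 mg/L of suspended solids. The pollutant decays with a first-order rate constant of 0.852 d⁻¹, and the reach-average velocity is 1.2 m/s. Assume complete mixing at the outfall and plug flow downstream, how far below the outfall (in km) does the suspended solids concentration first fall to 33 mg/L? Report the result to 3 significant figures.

After mixing, C = (35.60·18.00 + 6.300·488.0) / 41.90 = 3715/41.90 = 88.67 mg/L.
Set 88.67·exp(−k·t) = 33 → t = ln(88.67/33)/k = 100200 s = 27.84 h.
Distance = v·t = 1.2·100200 = 120300 m = 120.3 km.

120 km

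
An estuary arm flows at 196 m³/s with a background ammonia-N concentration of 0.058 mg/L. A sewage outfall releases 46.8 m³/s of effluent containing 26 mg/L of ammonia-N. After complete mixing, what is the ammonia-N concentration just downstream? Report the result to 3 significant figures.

5.06 mg/L

After mixing, C = (196.0·0.05800 + 46.80·26.00) / 242.8 = 1228/242.8 = 5.058 mg/L.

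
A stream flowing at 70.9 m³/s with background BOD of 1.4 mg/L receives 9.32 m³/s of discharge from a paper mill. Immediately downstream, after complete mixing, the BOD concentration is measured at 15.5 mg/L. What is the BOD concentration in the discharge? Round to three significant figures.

123 mg/L

Mass balance: 70.90·1.400 + 9.320·Cₑ = 80.22·15.50
→ Cₑ = (80.22·15.50 − 70.90·1.400) / 9.320 = 122.8 mg/L.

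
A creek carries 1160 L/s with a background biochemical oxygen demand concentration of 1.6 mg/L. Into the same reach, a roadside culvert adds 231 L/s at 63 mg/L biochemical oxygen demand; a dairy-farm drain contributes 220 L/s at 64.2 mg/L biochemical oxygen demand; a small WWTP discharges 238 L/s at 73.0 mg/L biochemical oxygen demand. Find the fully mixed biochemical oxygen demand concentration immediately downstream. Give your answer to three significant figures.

Conservation of mass: C = (1160·1.600 + 231.0·63.00 + 220.0·64.20 + 238.0·73.00) / 1849 = 47910/1849 = 25.91 mg/L.

25.9 mg/L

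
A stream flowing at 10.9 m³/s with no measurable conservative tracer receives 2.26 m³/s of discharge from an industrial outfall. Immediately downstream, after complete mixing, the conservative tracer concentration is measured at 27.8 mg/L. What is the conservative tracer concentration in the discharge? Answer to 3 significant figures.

Mass balance: 10.90·0 + 2.260·Cₑ = 13.16·27.80
→ Cₑ = (13.16·27.80 − 10.90·0) / 2.260 = 161.9 mg/L.

162 mg/L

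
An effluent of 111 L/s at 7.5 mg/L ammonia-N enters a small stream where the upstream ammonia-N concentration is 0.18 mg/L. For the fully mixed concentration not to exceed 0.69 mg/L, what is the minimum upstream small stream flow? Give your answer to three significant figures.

Set C_mix = 0.69: (Q·0.1800 + 111.0·7.500) / (Q + 111.0) = 0.69
→ Q = 111.0·(7.500 − 0.69)/(0.69 − 0.1800) = 1482 L/s.

1480 L/s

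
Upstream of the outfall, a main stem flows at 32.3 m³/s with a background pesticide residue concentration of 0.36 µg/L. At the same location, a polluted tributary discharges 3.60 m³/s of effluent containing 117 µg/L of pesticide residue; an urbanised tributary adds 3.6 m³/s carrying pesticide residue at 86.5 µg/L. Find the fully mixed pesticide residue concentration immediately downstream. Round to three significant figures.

Conservation of mass: C = (32.30·0.3600 + 3.600·117.0 + 3.600·86.50) / 39.50 = 744.2/39.50 = 18.84 µg/L.

18.8 µg/L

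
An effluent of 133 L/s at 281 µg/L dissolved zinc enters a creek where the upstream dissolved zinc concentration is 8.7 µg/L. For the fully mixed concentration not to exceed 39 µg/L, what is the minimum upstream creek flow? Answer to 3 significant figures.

1060 L/s

Set C_mix = 39: (Q·8.700 + 133.0·281.0) / (Q + 133.0) = 39
→ Q = 133.0·(281.0 − 39)/(39 − 8.700) = 1062 L/s.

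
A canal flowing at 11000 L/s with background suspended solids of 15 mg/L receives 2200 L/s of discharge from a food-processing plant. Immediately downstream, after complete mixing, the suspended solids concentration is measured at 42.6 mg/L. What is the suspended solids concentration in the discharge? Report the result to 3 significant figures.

181 mg/L

Mass balance: 11000·15.00 + 2200·Cₑ = 13200·42.60
→ Cₑ = (13200·42.60 − 11000·15.00) / 2200 = 180.6 mg/L.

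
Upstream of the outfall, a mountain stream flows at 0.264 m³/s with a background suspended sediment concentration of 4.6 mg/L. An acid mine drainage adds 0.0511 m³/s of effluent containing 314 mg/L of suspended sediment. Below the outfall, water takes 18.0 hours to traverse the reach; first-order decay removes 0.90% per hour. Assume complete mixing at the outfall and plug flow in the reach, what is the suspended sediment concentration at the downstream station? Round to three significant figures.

46.5 mg/L

After mixing, C = (0.2640·4.600 + 0.05110·314.0) / 0.3151 = 17.26/0.3151 = 54.78 mg/L.
0.90%/h lost → k = −ln(1 − 0.009) = 0.009041 h⁻¹.
First-order decay: C = 54.78·exp(−k·t) = 54.78·0.8498 = 46.55 mg/L.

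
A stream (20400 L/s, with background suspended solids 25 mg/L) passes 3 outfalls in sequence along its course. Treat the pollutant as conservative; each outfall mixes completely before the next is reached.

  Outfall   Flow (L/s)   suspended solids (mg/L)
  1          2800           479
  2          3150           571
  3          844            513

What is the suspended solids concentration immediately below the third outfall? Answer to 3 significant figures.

150 mg/L

After outfall 1: Q = 20400 + 2800 = 23200 L/s; C = (20400·25.00 + 2800·479.0)/23200 = 79.79 mg/L.
After outfall 2: Q = 23200 + 3150 = 26350 L/s; C = (23200·79.79 + 3150·571.0)/26350 = 138.5 mg/L.
After outfall 3: Q = 26350 + 844.0 = 27190 L/s; C = (26350·138.5 + 844.0·513.0)/27190 = 150.1 mg/L.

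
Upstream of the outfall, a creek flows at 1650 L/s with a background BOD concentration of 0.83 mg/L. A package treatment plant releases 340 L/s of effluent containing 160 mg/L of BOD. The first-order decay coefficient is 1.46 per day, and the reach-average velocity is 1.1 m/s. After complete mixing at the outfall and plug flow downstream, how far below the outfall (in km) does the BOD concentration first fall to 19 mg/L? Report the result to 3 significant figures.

After mixing, C = (1650·0.8300 + 340.0·160.0) / 1990 = 55770/1990 = 28.02 mg/L.
Set 28.02·exp(−k·t) = 19 → t = ln(28.02/19)/k = 23000 s = 6.389 h.
Distance = v·t = 1.1·23000 = 25300 m = 25.30 km.

25.3 km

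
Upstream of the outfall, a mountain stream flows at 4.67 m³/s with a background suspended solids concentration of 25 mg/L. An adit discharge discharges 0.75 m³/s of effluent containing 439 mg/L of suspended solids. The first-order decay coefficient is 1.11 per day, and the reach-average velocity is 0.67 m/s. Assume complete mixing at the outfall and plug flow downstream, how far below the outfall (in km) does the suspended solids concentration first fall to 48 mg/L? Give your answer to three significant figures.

Mixed concentration C = ΣQC/ΣQ = (4.670·25.00 + 0.7500·439.0) / 5.420 = 446.0/5.420 = 82.29 mg/L.
Set 82.29·exp(−k·t) = 48 → t = ln(82.29/48)/k = 41960 s = 11.65 h.
Distance = v·t = 0.67·41960 = 28110 m = 28.11 km.

28.1 km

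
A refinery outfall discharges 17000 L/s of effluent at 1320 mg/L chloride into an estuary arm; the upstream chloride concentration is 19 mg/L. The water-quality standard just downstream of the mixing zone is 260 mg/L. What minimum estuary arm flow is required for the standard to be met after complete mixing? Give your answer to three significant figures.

Set C_mix = 260: (Q·19.00 + 17000·1320) / (Q + 17000) = 260
→ Q = 17000·(1320 − 260)/(260 − 19.00) = 74770 L/s.

74800 L/s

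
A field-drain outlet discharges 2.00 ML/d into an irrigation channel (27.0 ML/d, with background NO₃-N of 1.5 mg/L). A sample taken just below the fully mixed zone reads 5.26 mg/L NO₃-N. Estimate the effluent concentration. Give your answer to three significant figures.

56.0 mg/L

Mass balance: 27.00·1.500 + 2.000·Cₑ = 29.00·5.260
→ Cₑ = (29.00·5.260 − 27.00·1.500) / 2.000 = 56.02 mg/L.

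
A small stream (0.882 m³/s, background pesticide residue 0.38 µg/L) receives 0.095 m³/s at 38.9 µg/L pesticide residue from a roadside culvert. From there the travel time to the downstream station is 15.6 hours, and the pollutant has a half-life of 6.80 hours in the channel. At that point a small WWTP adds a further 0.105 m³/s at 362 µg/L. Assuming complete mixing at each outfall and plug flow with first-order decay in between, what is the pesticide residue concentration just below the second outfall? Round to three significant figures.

35.9 µg/L

After mixing, C = (0.8820·0.3800 + 0.09500·38.90) / 0.9770 = 4.031/0.9770 = 4.126 µg/L; combined flow 0.9770 m³/s.
Half-life 6.80 h → k = ln 2 / 6.80 = 0.1019 h⁻¹ = 2.446 d⁻¹.
Decay over the reach: 4.126·exp(−kt) = 4.126·0.2039 = 0.8412 µg/L.
At the second outfall, C = (0.9770·0.8412 + 0.1050·362.0) / (0.9770 + 0.1050) = 35.89 µg/L.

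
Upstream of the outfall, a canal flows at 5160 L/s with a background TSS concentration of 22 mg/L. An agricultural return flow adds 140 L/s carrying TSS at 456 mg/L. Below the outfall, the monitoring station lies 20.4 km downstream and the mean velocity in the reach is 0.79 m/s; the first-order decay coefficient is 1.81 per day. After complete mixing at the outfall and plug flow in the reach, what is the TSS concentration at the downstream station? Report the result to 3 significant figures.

Flow-weighted average: C = (5160·22.00 + 140.0·456.0) / 5300 = 177400/5300 = 33.46 mg/L.
Travel time t = 20.4·1000 / 0.79 = 25820 s = 7.173 h.
Applying C = C₀e^(−kt): 33.46 × 0.5822 = 19.48 mg/L.

19.5 mg/L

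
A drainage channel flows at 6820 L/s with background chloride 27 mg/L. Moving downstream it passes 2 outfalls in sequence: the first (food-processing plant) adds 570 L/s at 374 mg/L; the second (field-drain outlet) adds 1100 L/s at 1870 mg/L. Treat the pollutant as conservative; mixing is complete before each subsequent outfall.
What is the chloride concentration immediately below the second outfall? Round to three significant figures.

289 mg/L

Outfall 1: combined Q = 7390 L/s; C = (6820·27.00 + 570.0·374.0)/7390 = 53.76 mg/L.
Outfall 2: combined Q = 8490 L/s; C = (7390·53.76 + 1100·1870)/8490 = 289.1 mg/L.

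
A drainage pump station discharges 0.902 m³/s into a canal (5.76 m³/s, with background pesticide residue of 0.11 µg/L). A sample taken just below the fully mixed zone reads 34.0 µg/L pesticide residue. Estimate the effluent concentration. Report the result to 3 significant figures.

Mass balance: 5.760·0.1100 + 0.9020·Cₑ = 6.662·34.00
→ Cₑ = (6.662·34.00 − 5.760·0.1100) / 0.9020 = 250.4 µg/L.

250 µg/L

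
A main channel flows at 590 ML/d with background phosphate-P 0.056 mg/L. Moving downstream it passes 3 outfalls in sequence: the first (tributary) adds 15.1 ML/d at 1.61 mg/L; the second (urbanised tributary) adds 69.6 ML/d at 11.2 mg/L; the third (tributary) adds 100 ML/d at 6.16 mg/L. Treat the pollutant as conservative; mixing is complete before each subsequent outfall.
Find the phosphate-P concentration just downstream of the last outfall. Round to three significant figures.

Outfall 1: combined Q = 605.1 ML/d; C = (590.0·0.05600 + 15.10·1.610)/605.1 = 0.09478 mg/L.
Outfall 2: combined Q = 674.7 ML/d; C = (605.1·0.09478 + 69.60·11.20)/674.7 = 1.240 mg/L.
Outfall 3: combined Q = 774.7 ML/d; C = (674.7·1.240 + 100.0·6.160)/774.7 = 1.875 mg/L.

1.88 mg/L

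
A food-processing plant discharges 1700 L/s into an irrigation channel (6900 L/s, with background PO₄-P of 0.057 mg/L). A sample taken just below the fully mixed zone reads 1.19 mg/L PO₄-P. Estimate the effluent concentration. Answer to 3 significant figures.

Mass balance: 6900·0.05700 + 1700·Cₑ = 8600·1.190
→ Cₑ = (8600·1.190 − 6900·0.05700) / 1700 = 5.789 mg/L.

5.79 mg/L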